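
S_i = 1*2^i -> [1, 2, 4, 8, 16]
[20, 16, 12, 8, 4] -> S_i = 20 + -4*i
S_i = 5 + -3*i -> [5, 2, -1, -4, -7]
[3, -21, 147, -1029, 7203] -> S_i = 3*-7^i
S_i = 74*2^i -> [74, 148, 296, 592, 1184]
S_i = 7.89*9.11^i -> [7.89, 71.88, 654.81, 5965.3, 54343.86]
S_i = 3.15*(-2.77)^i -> [3.15, -8.73, 24.17, -66.95, 185.45]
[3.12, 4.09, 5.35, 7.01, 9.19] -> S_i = 3.12*1.31^i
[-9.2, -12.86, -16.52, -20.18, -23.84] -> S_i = -9.20 + -3.66*i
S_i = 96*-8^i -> [96, -768, 6144, -49152, 393216]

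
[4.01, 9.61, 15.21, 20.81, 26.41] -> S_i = 4.01 + 5.60*i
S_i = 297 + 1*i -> [297, 298, 299, 300, 301]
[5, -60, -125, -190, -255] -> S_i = 5 + -65*i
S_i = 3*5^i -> [3, 15, 75, 375, 1875]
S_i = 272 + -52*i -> [272, 220, 168, 116, 64]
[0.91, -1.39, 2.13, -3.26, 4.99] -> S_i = 0.91*(-1.53)^i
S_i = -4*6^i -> [-4, -24, -144, -864, -5184]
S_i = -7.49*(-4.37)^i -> [-7.49, 32.73, -143.04, 625.07, -2731.54]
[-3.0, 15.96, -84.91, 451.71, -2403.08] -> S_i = -3.00*(-5.32)^i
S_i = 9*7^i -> [9, 63, 441, 3087, 21609]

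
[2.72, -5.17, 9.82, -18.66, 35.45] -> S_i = 2.72*(-1.90)^i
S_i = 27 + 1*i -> [27, 28, 29, 30, 31]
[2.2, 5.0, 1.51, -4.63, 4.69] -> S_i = Random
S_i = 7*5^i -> [7, 35, 175, 875, 4375]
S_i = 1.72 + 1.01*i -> [1.72, 2.73, 3.74, 4.75, 5.76]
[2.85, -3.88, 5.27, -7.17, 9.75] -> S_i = 2.85*(-1.36)^i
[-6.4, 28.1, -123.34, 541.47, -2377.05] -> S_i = -6.40*(-4.39)^i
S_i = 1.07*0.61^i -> [1.07, 0.65, 0.4, 0.24, 0.15]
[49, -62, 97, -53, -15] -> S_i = Random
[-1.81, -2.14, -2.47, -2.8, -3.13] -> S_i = -1.81 + -0.33*i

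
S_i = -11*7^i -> [-11, -77, -539, -3773, -26411]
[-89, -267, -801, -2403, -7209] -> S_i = -89*3^i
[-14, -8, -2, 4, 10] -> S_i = -14 + 6*i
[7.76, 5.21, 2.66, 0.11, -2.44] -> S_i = 7.76 + -2.55*i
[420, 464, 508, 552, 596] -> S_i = 420 + 44*i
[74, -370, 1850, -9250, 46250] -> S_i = 74*-5^i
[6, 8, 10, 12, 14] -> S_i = 6 + 2*i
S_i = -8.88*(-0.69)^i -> [-8.88, 6.13, -4.23, 2.92, -2.01]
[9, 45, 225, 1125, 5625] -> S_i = 9*5^i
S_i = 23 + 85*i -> [23, 108, 193, 278, 363]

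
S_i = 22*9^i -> [22, 198, 1782, 16038, 144342]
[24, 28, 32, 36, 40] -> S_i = 24 + 4*i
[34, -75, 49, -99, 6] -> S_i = Random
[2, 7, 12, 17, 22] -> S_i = 2 + 5*i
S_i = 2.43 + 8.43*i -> [2.43, 10.86, 19.29, 27.72, 36.15]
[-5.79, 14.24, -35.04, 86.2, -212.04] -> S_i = -5.79*(-2.46)^i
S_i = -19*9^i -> [-19, -171, -1539, -13851, -124659]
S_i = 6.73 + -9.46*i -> [6.73, -2.73, -12.19, -21.65, -31.11]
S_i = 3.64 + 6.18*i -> [3.64, 9.82, 16.0, 22.18, 28.36]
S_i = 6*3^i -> [6, 18, 54, 162, 486]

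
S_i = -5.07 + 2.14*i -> [-5.07, -2.93, -0.79, 1.35, 3.49]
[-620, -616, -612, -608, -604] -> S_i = -620 + 4*i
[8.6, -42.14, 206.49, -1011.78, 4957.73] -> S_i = 8.60*(-4.90)^i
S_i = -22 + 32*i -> [-22, 10, 42, 74, 106]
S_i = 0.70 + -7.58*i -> [0.7, -6.88, -14.46, -22.04, -29.62]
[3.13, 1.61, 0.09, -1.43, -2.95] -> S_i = 3.13 + -1.52*i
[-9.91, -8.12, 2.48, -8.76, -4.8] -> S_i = Random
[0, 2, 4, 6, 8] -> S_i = 0 + 2*i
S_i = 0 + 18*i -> [0, 18, 36, 54, 72]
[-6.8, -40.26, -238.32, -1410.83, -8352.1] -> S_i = -6.80*5.92^i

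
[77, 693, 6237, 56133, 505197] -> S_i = 77*9^i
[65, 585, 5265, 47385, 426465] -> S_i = 65*9^i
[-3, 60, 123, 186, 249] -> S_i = -3 + 63*i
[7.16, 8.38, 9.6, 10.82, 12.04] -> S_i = 7.16 + 1.22*i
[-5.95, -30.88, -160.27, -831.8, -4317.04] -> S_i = -5.95*5.19^i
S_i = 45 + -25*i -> [45, 20, -5, -30, -55]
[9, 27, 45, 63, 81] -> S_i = 9 + 18*i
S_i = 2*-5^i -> [2, -10, 50, -250, 1250]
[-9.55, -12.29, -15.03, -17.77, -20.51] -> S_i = -9.55 + -2.74*i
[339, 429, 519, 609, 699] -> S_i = 339 + 90*i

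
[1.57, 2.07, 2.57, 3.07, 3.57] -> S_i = 1.57 + 0.50*i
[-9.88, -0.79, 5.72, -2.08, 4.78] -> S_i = Random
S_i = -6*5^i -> [-6, -30, -150, -750, -3750]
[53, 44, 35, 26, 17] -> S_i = 53 + -9*i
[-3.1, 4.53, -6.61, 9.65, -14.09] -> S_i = -3.10*(-1.46)^i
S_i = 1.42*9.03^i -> [1.42, 12.82, 115.79, 1045.57, 9441.46]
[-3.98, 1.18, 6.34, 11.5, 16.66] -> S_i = -3.98 + 5.16*i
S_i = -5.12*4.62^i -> [-5.12, -23.65, -109.28, -504.89, -2332.59]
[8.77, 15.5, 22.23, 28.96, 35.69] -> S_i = 8.77 + 6.73*i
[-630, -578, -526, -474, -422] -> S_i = -630 + 52*i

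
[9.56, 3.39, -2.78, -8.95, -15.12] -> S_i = 9.56 + -6.17*i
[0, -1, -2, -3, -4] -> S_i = 0 + -1*i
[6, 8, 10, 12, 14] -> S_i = 6 + 2*i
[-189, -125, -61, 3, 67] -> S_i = -189 + 64*i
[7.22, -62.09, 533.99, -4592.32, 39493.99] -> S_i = 7.22*(-8.60)^i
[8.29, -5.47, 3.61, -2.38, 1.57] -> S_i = 8.29*(-0.66)^i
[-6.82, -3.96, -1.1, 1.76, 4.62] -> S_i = -6.82 + 2.86*i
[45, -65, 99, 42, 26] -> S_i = Random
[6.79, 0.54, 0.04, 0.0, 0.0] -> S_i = 6.79*0.08^i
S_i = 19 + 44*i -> [19, 63, 107, 151, 195]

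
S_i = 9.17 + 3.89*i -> [9.17, 13.06, 16.95, 20.84, 24.73]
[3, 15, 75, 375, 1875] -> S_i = 3*5^i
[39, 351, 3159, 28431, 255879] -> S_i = 39*9^i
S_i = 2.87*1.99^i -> [2.87, 5.71, 11.37, 22.62, 45.01]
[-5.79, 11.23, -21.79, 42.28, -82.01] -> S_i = -5.79*(-1.94)^i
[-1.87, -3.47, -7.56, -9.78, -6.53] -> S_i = Random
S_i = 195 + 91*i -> [195, 286, 377, 468, 559]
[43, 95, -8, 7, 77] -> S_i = Random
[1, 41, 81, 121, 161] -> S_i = 1 + 40*i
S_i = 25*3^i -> [25, 75, 225, 675, 2025]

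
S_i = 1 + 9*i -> [1, 10, 19, 28, 37]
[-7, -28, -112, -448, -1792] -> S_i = -7*4^i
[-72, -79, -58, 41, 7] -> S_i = Random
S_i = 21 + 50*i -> [21, 71, 121, 171, 221]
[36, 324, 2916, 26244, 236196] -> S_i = 36*9^i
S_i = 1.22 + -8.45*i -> [1.22, -7.23, -15.68, -24.13, -32.58]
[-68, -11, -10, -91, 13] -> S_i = Random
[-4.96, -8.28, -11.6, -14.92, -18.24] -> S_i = -4.96 + -3.32*i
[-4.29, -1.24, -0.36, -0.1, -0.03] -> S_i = -4.29*0.29^i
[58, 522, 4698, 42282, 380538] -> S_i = 58*9^i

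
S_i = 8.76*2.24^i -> [8.76, 19.62, 43.95, 98.46, 220.54]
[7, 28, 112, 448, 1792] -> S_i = 7*4^i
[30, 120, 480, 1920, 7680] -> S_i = 30*4^i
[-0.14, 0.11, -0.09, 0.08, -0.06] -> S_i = -0.14*(-0.82)^i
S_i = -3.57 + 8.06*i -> [-3.57, 4.49, 12.55, 20.61, 28.67]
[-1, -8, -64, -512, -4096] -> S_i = -1*8^i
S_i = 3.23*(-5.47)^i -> [3.23, -17.67, 96.64, -528.65, 2891.69]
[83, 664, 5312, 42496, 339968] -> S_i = 83*8^i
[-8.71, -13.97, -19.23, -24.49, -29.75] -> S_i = -8.71 + -5.26*i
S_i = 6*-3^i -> [6, -18, 54, -162, 486]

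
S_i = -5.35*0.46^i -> [-5.35, -2.46, -1.13, -0.52, -0.24]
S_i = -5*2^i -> [-5, -10, -20, -40, -80]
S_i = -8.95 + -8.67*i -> [-8.95, -17.62, -26.29, -34.96, -43.63]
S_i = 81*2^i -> [81, 162, 324, 648, 1296]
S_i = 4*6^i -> [4, 24, 144, 864, 5184]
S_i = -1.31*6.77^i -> [-1.31, -8.87, -60.04, -406.48, -2751.86]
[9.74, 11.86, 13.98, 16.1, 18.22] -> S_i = 9.74 + 2.12*i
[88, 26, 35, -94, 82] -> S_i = Random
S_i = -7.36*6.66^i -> [-7.36, -49.02, -326.46, -2174.21, -14480.21]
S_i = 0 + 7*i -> [0, 7, 14, 21, 28]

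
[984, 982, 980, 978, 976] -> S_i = 984 + -2*i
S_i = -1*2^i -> [-1, -2, -4, -8, -16]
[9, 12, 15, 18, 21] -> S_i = 9 + 3*i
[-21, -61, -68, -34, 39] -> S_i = Random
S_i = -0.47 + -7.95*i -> [-0.47, -8.42, -16.37, -24.32, -32.27]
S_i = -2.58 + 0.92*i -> [-2.58, -1.66, -0.74, 0.18, 1.1]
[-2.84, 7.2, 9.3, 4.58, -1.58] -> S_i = Random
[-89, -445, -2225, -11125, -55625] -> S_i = -89*5^i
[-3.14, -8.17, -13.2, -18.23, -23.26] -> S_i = -3.14 + -5.03*i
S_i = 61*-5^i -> [61, -305, 1525, -7625, 38125]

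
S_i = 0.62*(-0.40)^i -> [0.62, -0.25, 0.1, -0.04, 0.02]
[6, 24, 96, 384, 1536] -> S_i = 6*4^i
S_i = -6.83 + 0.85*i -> [-6.83, -5.98, -5.13, -4.28, -3.43]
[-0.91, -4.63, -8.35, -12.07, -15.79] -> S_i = -0.91 + -3.72*i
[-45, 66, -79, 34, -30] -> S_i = Random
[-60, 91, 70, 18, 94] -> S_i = Random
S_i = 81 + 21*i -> [81, 102, 123, 144, 165]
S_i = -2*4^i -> [-2, -8, -32, -128, -512]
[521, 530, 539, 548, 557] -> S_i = 521 + 9*i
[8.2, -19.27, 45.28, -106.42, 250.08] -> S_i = 8.20*(-2.35)^i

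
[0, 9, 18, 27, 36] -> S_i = 0 + 9*i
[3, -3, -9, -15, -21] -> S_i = 3 + -6*i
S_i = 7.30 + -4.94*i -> [7.3, 2.36, -2.58, -7.52, -12.46]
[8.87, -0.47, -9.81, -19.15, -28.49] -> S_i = 8.87 + -9.34*i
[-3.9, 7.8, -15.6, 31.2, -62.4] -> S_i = -3.90*(-2.00)^i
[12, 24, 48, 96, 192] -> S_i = 12*2^i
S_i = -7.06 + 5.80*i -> [-7.06, -1.26, 4.54, 10.34, 16.14]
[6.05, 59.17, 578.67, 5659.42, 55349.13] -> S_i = 6.05*9.78^i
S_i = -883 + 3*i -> [-883, -880, -877, -874, -871]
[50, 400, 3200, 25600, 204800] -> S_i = 50*8^i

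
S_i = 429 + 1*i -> [429, 430, 431, 432, 433]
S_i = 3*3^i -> [3, 9, 27, 81, 243]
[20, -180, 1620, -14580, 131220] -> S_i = 20*-9^i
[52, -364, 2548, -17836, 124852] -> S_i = 52*-7^i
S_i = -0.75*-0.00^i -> [-0.75, 0.0, -0.0, 0.0, -0.0]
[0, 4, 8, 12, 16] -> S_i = 0 + 4*i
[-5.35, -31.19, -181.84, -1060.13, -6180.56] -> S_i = -5.35*5.83^i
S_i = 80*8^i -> [80, 640, 5120, 40960, 327680]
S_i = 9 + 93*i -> [9, 102, 195, 288, 381]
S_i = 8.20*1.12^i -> [8.2, 9.18, 10.29, 11.52, 12.9]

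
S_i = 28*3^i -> [28, 84, 252, 756, 2268]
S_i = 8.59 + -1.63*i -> [8.59, 6.96, 5.33, 3.7, 2.07]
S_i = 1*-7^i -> [1, -7, 49, -343, 2401]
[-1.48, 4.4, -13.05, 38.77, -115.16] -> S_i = -1.48*(-2.97)^i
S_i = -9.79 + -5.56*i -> [-9.79, -15.35, -20.91, -26.47, -32.03]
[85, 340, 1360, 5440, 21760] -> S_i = 85*4^i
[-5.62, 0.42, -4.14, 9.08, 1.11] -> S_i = Random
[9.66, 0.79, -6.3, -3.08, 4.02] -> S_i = Random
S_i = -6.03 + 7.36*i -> [-6.03, 1.33, 8.69, 16.05, 23.41]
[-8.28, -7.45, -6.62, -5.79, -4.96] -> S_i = -8.28 + 0.83*i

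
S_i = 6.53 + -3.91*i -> [6.53, 2.62, -1.29, -5.2, -9.11]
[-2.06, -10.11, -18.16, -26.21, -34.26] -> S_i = -2.06 + -8.05*i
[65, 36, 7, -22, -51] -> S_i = 65 + -29*i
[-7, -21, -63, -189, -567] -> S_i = -7*3^i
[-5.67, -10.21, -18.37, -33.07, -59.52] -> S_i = -5.67*1.80^i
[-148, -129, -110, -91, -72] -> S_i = -148 + 19*i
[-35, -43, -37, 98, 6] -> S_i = Random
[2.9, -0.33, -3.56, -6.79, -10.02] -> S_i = 2.90 + -3.23*i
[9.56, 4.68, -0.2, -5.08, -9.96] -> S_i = 9.56 + -4.88*i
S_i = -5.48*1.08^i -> [-5.48, -5.92, -6.39, -6.9, -7.46]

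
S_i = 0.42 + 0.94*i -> [0.42, 1.36, 2.3, 3.24, 4.18]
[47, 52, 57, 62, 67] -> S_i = 47 + 5*i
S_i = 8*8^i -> [8, 64, 512, 4096, 32768]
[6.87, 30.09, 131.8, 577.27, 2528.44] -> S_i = 6.87*4.38^i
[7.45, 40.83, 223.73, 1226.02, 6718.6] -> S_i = 7.45*5.48^i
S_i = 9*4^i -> [9, 36, 144, 576, 2304]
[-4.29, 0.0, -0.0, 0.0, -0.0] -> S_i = -4.29*-0.00^i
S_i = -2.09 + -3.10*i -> [-2.09, -5.19, -8.29, -11.39, -14.49]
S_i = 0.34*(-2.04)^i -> [0.34, -0.69, 1.41, -2.89, 5.89]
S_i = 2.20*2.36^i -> [2.2, 5.19, 12.25, 28.92, 68.24]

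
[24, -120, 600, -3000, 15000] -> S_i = 24*-5^i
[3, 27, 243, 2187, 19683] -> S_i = 3*9^i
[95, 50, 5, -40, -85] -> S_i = 95 + -45*i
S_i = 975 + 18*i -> [975, 993, 1011, 1029, 1047]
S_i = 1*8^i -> [1, 8, 64, 512, 4096]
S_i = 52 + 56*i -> [52, 108, 164, 220, 276]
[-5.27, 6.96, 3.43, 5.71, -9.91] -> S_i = Random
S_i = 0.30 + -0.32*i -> [0.3, -0.02, -0.34, -0.66, -0.98]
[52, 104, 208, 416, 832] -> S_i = 52*2^i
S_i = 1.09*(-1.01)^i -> [1.09, -1.1, 1.11, -1.12, 1.13]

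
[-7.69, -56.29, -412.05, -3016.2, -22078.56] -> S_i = -7.69*7.32^i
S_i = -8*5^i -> [-8, -40, -200, -1000, -5000]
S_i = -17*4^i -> [-17, -68, -272, -1088, -4352]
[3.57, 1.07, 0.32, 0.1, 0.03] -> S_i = 3.57*0.30^i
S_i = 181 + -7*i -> [181, 174, 167, 160, 153]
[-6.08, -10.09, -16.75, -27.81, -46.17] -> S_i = -6.08*1.66^i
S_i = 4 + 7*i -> [4, 11, 18, 25, 32]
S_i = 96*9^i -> [96, 864, 7776, 69984, 629856]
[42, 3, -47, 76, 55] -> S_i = Random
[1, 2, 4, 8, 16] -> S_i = 1*2^i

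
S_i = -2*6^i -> [-2, -12, -72, -432, -2592]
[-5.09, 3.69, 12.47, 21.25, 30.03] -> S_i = -5.09 + 8.78*i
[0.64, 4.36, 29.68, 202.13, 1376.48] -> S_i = 0.64*6.81^i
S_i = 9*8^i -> [9, 72, 576, 4608, 36864]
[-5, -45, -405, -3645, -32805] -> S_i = -5*9^i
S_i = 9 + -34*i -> [9, -25, -59, -93, -127]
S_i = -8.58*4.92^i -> [-8.58, -42.21, -207.69, -1021.84, -5027.45]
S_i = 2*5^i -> [2, 10, 50, 250, 1250]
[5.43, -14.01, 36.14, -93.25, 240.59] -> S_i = 5.43*(-2.58)^i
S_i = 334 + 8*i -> [334, 342, 350, 358, 366]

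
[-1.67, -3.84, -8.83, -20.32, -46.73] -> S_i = -1.67*2.30^i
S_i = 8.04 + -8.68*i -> [8.04, -0.64, -9.32, -18.0, -26.68]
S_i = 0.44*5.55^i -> [0.44, 2.44, 13.55, 75.22, 417.47]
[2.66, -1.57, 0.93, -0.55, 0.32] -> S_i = 2.66*(-0.59)^i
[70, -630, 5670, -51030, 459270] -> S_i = 70*-9^i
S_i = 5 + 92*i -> [5, 97, 189, 281, 373]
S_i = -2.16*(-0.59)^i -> [-2.16, 1.27, -0.75, 0.44, -0.26]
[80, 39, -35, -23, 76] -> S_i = Random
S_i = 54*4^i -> [54, 216, 864, 3456, 13824]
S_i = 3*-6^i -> [3, -18, 108, -648, 3888]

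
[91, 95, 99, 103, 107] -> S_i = 91 + 4*i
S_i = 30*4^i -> [30, 120, 480, 1920, 7680]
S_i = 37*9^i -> [37, 333, 2997, 26973, 242757]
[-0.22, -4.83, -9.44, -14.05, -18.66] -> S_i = -0.22 + -4.61*i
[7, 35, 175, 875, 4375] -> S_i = 7*5^i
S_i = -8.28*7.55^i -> [-8.28, -62.51, -471.98, -3563.45, -26904.08]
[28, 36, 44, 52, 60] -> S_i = 28 + 8*i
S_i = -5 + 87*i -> [-5, 82, 169, 256, 343]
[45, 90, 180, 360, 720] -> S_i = 45*2^i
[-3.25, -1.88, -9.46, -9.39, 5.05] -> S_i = Random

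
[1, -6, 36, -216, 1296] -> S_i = 1*-6^i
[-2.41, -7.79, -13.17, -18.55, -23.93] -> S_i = -2.41 + -5.38*i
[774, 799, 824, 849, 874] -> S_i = 774 + 25*i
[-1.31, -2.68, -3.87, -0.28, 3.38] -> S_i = Random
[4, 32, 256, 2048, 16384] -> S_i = 4*8^i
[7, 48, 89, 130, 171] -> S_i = 7 + 41*i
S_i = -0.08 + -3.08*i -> [-0.08, -3.16, -6.24, -9.32, -12.4]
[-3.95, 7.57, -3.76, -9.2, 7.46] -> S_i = Random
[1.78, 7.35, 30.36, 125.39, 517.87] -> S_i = 1.78*4.13^i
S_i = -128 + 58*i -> [-128, -70, -12, 46, 104]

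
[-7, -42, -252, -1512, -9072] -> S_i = -7*6^i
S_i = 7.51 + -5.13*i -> [7.51, 2.38, -2.75, -7.88, -13.01]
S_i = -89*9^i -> [-89, -801, -7209, -64881, -583929]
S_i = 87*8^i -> [87, 696, 5568, 44544, 356352]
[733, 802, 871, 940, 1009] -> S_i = 733 + 69*i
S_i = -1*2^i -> [-1, -2, -4, -8, -16]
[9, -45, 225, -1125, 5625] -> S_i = 9*-5^i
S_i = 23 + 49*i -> [23, 72, 121, 170, 219]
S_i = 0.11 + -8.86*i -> [0.11, -8.75, -17.61, -26.47, -35.33]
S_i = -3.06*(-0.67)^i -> [-3.06, 2.05, -1.37, 0.92, -0.62]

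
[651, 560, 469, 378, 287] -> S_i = 651 + -91*i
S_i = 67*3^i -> [67, 201, 603, 1809, 5427]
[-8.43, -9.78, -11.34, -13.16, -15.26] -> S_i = -8.43*1.16^i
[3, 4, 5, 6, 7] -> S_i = 3 + 1*i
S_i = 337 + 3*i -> [337, 340, 343, 346, 349]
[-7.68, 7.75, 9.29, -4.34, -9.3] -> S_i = Random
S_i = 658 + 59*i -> [658, 717, 776, 835, 894]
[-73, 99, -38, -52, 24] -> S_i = Random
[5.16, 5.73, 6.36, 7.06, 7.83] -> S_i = 5.16*1.11^i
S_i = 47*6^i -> [47, 282, 1692, 10152, 60912]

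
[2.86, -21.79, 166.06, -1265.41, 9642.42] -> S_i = 2.86*(-7.62)^i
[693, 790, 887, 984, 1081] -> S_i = 693 + 97*i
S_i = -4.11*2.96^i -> [-4.11, -12.17, -36.01, -106.59, -315.51]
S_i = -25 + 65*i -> [-25, 40, 105, 170, 235]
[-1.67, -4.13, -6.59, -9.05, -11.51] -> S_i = -1.67 + -2.46*i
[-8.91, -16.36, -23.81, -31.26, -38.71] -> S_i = -8.91 + -7.45*i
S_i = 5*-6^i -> [5, -30, 180, -1080, 6480]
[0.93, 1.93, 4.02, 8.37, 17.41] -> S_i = 0.93*2.08^i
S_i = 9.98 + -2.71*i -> [9.98, 7.27, 4.56, 1.85, -0.86]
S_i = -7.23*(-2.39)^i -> [-7.23, 17.28, -41.3, 98.7, -235.9]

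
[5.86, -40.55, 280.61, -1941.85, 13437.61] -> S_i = 5.86*(-6.92)^i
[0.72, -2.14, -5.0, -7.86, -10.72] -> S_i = 0.72 + -2.86*i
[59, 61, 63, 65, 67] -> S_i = 59 + 2*i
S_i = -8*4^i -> [-8, -32, -128, -512, -2048]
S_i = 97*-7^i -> [97, -679, 4753, -33271, 232897]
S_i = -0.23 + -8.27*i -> [-0.23, -8.5, -16.77, -25.04, -33.31]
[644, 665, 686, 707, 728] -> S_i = 644 + 21*i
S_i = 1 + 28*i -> [1, 29, 57, 85, 113]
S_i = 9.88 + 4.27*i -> [9.88, 14.15, 18.42, 22.69, 26.96]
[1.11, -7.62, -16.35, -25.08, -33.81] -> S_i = 1.11 + -8.73*i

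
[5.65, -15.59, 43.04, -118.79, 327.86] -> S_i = 5.65*(-2.76)^i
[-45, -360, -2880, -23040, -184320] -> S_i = -45*8^i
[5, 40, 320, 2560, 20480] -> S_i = 5*8^i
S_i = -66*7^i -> [-66, -462, -3234, -22638, -158466]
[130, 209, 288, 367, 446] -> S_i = 130 + 79*i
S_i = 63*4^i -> [63, 252, 1008, 4032, 16128]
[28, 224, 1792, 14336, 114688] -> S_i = 28*8^i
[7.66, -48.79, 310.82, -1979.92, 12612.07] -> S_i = 7.66*(-6.37)^i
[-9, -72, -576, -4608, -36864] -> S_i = -9*8^i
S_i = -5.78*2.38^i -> [-5.78, -13.76, -32.74, -77.92, -185.45]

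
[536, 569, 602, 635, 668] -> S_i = 536 + 33*i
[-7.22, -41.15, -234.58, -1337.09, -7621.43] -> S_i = -7.22*5.70^i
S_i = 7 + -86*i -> [7, -79, -165, -251, -337]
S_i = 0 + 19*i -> [0, 19, 38, 57, 76]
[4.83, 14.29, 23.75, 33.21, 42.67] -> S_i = 4.83 + 9.46*i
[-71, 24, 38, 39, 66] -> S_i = Random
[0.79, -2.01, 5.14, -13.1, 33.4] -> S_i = 0.79*(-2.55)^i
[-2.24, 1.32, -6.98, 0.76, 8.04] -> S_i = Random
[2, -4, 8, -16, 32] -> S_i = 2*-2^i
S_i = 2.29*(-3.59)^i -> [2.29, -8.22, 29.51, -105.95, 380.38]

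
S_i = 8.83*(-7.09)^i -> [8.83, -62.6, 443.87, -3147.02, 22312.37]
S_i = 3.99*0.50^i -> [3.99, 2.0, 1.0, 0.5, 0.25]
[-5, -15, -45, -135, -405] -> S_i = -5*3^i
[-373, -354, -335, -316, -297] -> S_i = -373 + 19*i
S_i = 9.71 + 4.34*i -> [9.71, 14.05, 18.39, 22.73, 27.07]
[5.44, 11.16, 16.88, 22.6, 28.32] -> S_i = 5.44 + 5.72*i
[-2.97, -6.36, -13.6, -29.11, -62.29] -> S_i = -2.97*2.14^i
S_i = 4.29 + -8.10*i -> [4.29, -3.81, -11.91, -20.01, -28.11]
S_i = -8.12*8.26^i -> [-8.12, -67.07, -554.01, -4576.11, -37798.64]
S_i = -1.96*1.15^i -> [-1.96, -2.25, -2.59, -2.98, -3.43]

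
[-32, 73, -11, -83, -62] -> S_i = Random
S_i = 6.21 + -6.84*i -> [6.21, -0.63, -7.47, -14.31, -21.15]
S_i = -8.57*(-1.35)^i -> [-8.57, 11.57, -15.62, 21.09, -28.47]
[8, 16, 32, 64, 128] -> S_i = 8*2^i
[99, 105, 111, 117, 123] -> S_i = 99 + 6*i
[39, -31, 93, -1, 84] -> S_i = Random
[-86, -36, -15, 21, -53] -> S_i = Random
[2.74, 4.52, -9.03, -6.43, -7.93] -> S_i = Random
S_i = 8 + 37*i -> [8, 45, 82, 119, 156]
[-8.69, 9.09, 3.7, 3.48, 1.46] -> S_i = Random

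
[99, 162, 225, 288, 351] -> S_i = 99 + 63*i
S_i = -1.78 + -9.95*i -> [-1.78, -11.73, -21.68, -31.63, -41.58]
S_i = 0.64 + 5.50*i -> [0.64, 6.14, 11.64, 17.14, 22.64]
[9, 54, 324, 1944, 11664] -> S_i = 9*6^i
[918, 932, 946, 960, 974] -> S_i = 918 + 14*i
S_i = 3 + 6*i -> [3, 9, 15, 21, 27]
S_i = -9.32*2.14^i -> [-9.32, -19.94, -42.68, -91.34, -195.47]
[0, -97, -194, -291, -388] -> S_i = 0 + -97*i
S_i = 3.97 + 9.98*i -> [3.97, 13.95, 23.93, 33.91, 43.89]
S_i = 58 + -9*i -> [58, 49, 40, 31, 22]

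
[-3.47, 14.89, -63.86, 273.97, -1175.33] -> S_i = -3.47*(-4.29)^i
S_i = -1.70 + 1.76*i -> [-1.7, 0.06, 1.82, 3.58, 5.34]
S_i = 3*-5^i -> [3, -15, 75, -375, 1875]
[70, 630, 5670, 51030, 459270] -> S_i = 70*9^i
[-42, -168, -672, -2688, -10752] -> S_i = -42*4^i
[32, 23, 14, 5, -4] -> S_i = 32 + -9*i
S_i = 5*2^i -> [5, 10, 20, 40, 80]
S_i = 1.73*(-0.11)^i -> [1.73, -0.19, 0.02, -0.0, 0.0]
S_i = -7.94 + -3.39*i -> [-7.94, -11.33, -14.72, -18.11, -21.5]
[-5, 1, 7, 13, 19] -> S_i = -5 + 6*i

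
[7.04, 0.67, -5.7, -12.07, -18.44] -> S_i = 7.04 + -6.37*i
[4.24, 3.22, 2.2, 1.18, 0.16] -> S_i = 4.24 + -1.02*i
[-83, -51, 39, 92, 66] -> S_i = Random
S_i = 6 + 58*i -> [6, 64, 122, 180, 238]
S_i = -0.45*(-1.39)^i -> [-0.45, 0.63, -0.87, 1.21, -1.68]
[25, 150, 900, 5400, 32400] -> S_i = 25*6^i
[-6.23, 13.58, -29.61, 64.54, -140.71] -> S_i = -6.23*(-2.18)^i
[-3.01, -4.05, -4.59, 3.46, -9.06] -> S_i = Random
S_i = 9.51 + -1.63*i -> [9.51, 7.88, 6.25, 4.62, 2.99]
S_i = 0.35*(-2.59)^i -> [0.35, -0.91, 2.35, -6.08, 15.75]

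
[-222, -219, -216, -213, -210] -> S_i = -222 + 3*i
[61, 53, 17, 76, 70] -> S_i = Random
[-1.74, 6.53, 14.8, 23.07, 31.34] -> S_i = -1.74 + 8.27*i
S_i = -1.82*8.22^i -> [-1.82, -14.96, -122.97, -1010.85, -8309.19]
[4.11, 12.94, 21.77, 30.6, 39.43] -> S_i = 4.11 + 8.83*i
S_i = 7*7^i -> [7, 49, 343, 2401, 16807]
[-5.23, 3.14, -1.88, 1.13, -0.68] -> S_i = -5.23*(-0.60)^i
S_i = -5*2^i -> [-5, -10, -20, -40, -80]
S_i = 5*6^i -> [5, 30, 180, 1080, 6480]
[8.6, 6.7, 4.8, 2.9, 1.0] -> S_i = 8.60 + -1.90*i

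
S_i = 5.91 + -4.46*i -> [5.91, 1.45, -3.01, -7.47, -11.93]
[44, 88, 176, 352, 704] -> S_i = 44*2^i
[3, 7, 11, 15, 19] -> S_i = 3 + 4*i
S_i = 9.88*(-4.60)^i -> [9.88, -45.45, 209.06, -961.68, 4423.73]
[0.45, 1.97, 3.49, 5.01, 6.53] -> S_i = 0.45 + 1.52*i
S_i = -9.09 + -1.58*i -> [-9.09, -10.67, -12.25, -13.83, -15.41]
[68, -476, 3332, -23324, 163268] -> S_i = 68*-7^i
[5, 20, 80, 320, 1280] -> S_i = 5*4^i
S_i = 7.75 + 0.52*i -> [7.75, 8.27, 8.79, 9.31, 9.83]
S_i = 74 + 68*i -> [74, 142, 210, 278, 346]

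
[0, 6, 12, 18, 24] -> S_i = 0 + 6*i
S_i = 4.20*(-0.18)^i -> [4.2, -0.76, 0.14, -0.02, 0.0]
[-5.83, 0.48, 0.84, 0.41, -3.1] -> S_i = Random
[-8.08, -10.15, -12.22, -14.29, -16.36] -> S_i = -8.08 + -2.07*i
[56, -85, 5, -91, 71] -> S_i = Random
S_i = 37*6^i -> [37, 222, 1332, 7992, 47952]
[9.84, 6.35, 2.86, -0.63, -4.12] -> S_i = 9.84 + -3.49*i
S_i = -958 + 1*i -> [-958, -957, -956, -955, -954]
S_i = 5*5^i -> [5, 25, 125, 625, 3125]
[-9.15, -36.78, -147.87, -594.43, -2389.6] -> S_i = -9.15*4.02^i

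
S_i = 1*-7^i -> [1, -7, 49, -343, 2401]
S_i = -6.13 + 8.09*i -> [-6.13, 1.96, 10.05, 18.14, 26.23]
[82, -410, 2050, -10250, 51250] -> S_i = 82*-5^i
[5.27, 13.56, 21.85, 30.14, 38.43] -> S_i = 5.27 + 8.29*i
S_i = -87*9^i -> [-87, -783, -7047, -63423, -570807]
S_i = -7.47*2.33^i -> [-7.47, -17.41, -40.55, -94.49, -220.16]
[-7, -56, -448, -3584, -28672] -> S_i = -7*8^i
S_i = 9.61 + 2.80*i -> [9.61, 12.41, 15.21, 18.01, 20.81]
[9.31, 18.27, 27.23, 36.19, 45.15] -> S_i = 9.31 + 8.96*i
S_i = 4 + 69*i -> [4, 73, 142, 211, 280]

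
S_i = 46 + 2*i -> [46, 48, 50, 52, 54]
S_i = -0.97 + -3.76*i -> [-0.97, -4.73, -8.49, -12.25, -16.01]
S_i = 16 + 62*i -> [16, 78, 140, 202, 264]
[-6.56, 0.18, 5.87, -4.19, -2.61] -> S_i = Random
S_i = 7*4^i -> [7, 28, 112, 448, 1792]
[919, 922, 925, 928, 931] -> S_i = 919 + 3*i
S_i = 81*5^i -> [81, 405, 2025, 10125, 50625]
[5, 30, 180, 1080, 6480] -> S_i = 5*6^i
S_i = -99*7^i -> [-99, -693, -4851, -33957, -237699]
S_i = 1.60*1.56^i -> [1.6, 2.5, 3.89, 6.07, 9.48]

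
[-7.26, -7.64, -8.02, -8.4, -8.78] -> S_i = -7.26 + -0.38*i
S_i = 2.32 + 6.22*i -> [2.32, 8.54, 14.76, 20.98, 27.2]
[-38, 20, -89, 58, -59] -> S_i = Random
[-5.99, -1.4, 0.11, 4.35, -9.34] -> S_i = Random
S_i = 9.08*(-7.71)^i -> [9.08, -70.01, 539.75, -4161.49, 32085.1]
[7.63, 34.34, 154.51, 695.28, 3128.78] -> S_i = 7.63*4.50^i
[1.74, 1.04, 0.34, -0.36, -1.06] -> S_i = 1.74 + -0.70*i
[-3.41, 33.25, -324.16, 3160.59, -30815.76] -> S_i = -3.41*(-9.75)^i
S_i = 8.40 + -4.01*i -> [8.4, 4.39, 0.38, -3.63, -7.64]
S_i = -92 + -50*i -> [-92, -142, -192, -242, -292]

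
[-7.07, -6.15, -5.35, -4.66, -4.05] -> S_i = -7.07*0.87^i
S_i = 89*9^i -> [89, 801, 7209, 64881, 583929]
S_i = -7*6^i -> [-7, -42, -252, -1512, -9072]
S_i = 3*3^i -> [3, 9, 27, 81, 243]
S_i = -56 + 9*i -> [-56, -47, -38, -29, -20]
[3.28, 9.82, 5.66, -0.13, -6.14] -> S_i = Random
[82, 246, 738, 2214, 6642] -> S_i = 82*3^i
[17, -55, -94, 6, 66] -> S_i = Random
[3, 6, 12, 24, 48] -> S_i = 3*2^i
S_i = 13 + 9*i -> [13, 22, 31, 40, 49]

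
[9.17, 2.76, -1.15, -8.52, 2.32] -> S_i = Random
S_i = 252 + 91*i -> [252, 343, 434, 525, 616]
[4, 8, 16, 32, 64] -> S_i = 4*2^i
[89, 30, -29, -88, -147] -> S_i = 89 + -59*i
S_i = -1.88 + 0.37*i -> [-1.88, -1.51, -1.14, -0.77, -0.4]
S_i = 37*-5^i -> [37, -185, 925, -4625, 23125]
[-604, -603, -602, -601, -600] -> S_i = -604 + 1*i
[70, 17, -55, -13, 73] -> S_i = Random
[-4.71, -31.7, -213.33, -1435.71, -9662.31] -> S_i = -4.71*6.73^i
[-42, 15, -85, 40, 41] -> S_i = Random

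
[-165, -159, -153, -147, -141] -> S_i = -165 + 6*i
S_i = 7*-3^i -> [7, -21, 63, -189, 567]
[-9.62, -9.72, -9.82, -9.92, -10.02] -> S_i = -9.62 + -0.10*i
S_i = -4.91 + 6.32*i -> [-4.91, 1.41, 7.73, 14.05, 20.37]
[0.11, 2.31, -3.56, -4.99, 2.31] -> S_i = Random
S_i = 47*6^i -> [47, 282, 1692, 10152, 60912]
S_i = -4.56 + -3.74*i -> [-4.56, -8.3, -12.04, -15.78, -19.52]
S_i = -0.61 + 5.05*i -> [-0.61, 4.44, 9.49, 14.54, 19.59]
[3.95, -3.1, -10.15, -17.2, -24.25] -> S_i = 3.95 + -7.05*i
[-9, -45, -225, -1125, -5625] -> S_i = -9*5^i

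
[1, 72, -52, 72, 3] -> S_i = Random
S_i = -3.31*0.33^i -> [-3.31, -1.09, -0.36, -0.12, -0.04]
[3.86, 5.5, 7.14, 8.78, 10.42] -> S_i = 3.86 + 1.64*i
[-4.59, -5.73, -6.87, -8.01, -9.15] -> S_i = -4.59 + -1.14*i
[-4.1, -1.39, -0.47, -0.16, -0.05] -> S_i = -4.10*0.34^i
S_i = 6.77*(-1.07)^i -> [6.77, -7.24, 7.75, -8.29, 8.87]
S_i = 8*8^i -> [8, 64, 512, 4096, 32768]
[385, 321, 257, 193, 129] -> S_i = 385 + -64*i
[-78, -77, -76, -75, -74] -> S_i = -78 + 1*i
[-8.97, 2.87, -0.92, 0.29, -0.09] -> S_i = -8.97*(-0.32)^i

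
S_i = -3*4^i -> [-3, -12, -48, -192, -768]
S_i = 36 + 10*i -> [36, 46, 56, 66, 76]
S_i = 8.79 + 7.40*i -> [8.79, 16.19, 23.59, 30.99, 38.39]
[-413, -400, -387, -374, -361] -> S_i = -413 + 13*i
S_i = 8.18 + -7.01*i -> [8.18, 1.17, -5.84, -12.85, -19.86]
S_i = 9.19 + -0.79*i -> [9.19, 8.4, 7.61, 6.82, 6.03]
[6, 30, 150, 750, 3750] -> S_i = 6*5^i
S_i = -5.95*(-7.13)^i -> [-5.95, 42.42, -302.48, 2156.68, -15377.12]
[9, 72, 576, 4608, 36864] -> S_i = 9*8^i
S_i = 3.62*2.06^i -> [3.62, 7.46, 15.36, 31.65, 65.19]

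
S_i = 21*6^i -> [21, 126, 756, 4536, 27216]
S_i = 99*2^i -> [99, 198, 396, 792, 1584]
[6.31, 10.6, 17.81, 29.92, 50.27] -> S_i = 6.31*1.68^i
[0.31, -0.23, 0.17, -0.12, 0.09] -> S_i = 0.31*(-0.73)^i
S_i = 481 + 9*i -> [481, 490, 499, 508, 517]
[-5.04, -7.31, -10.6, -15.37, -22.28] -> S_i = -5.04*1.45^i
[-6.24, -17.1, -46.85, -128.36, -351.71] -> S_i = -6.24*2.74^i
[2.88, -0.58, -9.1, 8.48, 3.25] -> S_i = Random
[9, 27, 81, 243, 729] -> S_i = 9*3^i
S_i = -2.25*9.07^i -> [-2.25, -20.41, -185.1, -1678.82, -15226.91]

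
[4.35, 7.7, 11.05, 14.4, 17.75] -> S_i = 4.35 + 3.35*i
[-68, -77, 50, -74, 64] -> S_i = Random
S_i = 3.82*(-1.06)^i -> [3.82, -4.05, 4.29, -4.55, 4.82]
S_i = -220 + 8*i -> [-220, -212, -204, -196, -188]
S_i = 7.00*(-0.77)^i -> [7.0, -5.39, 4.15, -3.2, 2.46]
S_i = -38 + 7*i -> [-38, -31, -24, -17, -10]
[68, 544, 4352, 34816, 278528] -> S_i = 68*8^i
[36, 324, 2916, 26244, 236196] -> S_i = 36*9^i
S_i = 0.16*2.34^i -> [0.16, 0.37, 0.88, 2.05, 4.8]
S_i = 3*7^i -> [3, 21, 147, 1029, 7203]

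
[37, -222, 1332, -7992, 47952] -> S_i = 37*-6^i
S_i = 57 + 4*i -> [57, 61, 65, 69, 73]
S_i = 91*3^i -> [91, 273, 819, 2457, 7371]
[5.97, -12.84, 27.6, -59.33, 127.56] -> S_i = 5.97*(-2.15)^i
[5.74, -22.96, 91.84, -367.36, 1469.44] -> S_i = 5.74*(-4.00)^i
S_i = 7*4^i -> [7, 28, 112, 448, 1792]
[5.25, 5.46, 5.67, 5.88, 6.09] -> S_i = 5.25 + 0.21*i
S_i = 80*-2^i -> [80, -160, 320, -640, 1280]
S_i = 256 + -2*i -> [256, 254, 252, 250, 248]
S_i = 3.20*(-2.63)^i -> [3.2, -8.42, 22.13, -58.21, 153.1]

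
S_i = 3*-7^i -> [3, -21, 147, -1029, 7203]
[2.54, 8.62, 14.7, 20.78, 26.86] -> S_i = 2.54 + 6.08*i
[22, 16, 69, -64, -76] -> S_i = Random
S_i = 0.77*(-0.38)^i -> [0.77, -0.29, 0.11, -0.04, 0.02]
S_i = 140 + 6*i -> [140, 146, 152, 158, 164]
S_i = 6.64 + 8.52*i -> [6.64, 15.16, 23.68, 32.2, 40.72]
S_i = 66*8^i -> [66, 528, 4224, 33792, 270336]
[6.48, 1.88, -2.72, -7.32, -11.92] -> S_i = 6.48 + -4.60*i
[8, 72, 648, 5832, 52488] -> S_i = 8*9^i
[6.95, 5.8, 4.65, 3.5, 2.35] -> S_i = 6.95 + -1.15*i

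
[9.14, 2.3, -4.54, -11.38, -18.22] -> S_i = 9.14 + -6.84*i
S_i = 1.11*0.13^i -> [1.11, 0.14, 0.02, 0.0, 0.0]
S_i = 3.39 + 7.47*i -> [3.39, 10.86, 18.33, 25.8, 33.27]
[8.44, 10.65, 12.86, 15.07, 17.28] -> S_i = 8.44 + 2.21*i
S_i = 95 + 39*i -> [95, 134, 173, 212, 251]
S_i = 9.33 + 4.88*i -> [9.33, 14.21, 19.09, 23.97, 28.85]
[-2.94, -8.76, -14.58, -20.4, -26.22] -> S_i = -2.94 + -5.82*i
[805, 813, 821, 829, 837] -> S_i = 805 + 8*i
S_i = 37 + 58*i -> [37, 95, 153, 211, 269]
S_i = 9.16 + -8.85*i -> [9.16, 0.31, -8.54, -17.39, -26.24]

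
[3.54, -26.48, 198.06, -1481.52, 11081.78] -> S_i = 3.54*(-7.48)^i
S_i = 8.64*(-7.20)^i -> [8.64, -62.21, 447.9, -3224.86, 23219.01]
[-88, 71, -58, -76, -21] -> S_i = Random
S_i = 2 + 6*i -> [2, 8, 14, 20, 26]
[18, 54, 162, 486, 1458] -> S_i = 18*3^i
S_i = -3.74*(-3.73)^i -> [-3.74, 13.95, -52.03, 194.09, -723.95]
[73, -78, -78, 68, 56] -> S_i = Random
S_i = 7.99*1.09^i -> [7.99, 8.71, 9.49, 10.35, 11.28]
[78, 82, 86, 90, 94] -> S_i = 78 + 4*i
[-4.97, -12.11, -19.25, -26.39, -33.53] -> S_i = -4.97 + -7.14*i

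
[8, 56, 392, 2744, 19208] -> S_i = 8*7^i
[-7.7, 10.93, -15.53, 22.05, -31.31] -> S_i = -7.70*(-1.42)^i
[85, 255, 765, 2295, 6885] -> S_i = 85*3^i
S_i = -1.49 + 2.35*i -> [-1.49, 0.86, 3.21, 5.56, 7.91]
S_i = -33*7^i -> [-33, -231, -1617, -11319, -79233]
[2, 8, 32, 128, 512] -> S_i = 2*4^i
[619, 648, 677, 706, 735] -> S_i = 619 + 29*i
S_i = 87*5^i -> [87, 435, 2175, 10875, 54375]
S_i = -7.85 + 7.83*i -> [-7.85, -0.02, 7.81, 15.64, 23.47]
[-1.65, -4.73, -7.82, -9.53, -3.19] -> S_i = Random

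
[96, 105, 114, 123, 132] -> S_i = 96 + 9*i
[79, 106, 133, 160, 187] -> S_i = 79 + 27*i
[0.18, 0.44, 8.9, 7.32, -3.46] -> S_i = Random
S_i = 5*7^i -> [5, 35, 245, 1715, 12005]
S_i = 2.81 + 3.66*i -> [2.81, 6.47, 10.13, 13.79, 17.45]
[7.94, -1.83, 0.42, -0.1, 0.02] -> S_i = 7.94*(-0.23)^i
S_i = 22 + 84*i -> [22, 106, 190, 274, 358]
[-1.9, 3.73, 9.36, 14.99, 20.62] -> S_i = -1.90 + 5.63*i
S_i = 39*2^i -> [39, 78, 156, 312, 624]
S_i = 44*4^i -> [44, 176, 704, 2816, 11264]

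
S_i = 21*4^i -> [21, 84, 336, 1344, 5376]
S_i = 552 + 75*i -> [552, 627, 702, 777, 852]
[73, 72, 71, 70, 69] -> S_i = 73 + -1*i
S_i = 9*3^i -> [9, 27, 81, 243, 729]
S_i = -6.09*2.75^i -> [-6.09, -16.75, -46.06, -126.65, -348.3]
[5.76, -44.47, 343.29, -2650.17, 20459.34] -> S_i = 5.76*(-7.72)^i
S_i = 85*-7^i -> [85, -595, 4165, -29155, 204085]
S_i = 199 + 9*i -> [199, 208, 217, 226, 235]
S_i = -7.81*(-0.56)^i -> [-7.81, 4.37, -2.45, 1.37, -0.77]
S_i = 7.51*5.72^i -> [7.51, 42.96, 245.72, 1405.49, 8039.41]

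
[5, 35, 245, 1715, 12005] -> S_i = 5*7^i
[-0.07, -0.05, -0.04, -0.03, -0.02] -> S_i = -0.07*0.77^i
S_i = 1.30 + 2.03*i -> [1.3, 3.33, 5.36, 7.39, 9.42]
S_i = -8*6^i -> [-8, -48, -288, -1728, -10368]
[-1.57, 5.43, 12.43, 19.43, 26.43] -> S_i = -1.57 + 7.00*i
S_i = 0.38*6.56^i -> [0.38, 2.49, 16.35, 107.27, 703.72]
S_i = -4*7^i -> [-4, -28, -196, -1372, -9604]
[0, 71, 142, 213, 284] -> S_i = 0 + 71*i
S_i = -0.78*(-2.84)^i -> [-0.78, 2.22, -6.29, 17.87, -50.74]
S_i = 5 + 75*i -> [5, 80, 155, 230, 305]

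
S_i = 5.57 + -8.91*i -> [5.57, -3.34, -12.25, -21.16, -30.07]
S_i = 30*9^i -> [30, 270, 2430, 21870, 196830]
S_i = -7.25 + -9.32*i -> [-7.25, -16.57, -25.89, -35.21, -44.53]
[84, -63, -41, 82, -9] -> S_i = Random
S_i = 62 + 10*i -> [62, 72, 82, 92, 102]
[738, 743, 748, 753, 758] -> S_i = 738 + 5*i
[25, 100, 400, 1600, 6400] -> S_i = 25*4^i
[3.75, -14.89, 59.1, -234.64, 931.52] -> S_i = 3.75*(-3.97)^i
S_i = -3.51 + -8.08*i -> [-3.51, -11.59, -19.67, -27.75, -35.83]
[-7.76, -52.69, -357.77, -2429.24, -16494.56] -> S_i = -7.76*6.79^i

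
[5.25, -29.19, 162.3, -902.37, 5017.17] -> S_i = 5.25*(-5.56)^i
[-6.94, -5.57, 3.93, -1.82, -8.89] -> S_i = Random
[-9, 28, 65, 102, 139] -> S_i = -9 + 37*i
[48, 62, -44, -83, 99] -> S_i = Random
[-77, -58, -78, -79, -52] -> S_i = Random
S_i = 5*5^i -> [5, 25, 125, 625, 3125]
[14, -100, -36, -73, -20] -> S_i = Random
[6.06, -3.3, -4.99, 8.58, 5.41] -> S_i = Random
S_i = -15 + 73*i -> [-15, 58, 131, 204, 277]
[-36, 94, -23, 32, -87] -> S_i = Random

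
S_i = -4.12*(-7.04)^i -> [-4.12, 29.0, -204.19, 1437.52, -10120.17]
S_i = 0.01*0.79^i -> [0.01, 0.01, 0.01, 0.0, 0.0]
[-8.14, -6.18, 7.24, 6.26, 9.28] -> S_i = Random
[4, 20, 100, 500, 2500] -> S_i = 4*5^i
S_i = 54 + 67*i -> [54, 121, 188, 255, 322]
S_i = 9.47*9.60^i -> [9.47, 90.91, 872.76, 8378.45, 80433.12]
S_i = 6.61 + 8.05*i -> [6.61, 14.66, 22.71, 30.76, 38.81]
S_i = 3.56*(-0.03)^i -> [3.56, -0.11, 0.0, -0.0, 0.0]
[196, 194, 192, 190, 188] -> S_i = 196 + -2*i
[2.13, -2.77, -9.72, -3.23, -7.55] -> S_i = Random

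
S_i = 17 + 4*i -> [17, 21, 25, 29, 33]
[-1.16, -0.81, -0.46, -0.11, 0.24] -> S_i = -1.16 + 0.35*i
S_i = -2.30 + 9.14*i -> [-2.3, 6.84, 15.98, 25.12, 34.26]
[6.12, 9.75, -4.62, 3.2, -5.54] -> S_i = Random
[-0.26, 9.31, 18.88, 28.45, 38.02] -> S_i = -0.26 + 9.57*i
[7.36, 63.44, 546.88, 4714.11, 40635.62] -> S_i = 7.36*8.62^i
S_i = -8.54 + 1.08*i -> [-8.54, -7.46, -6.38, -5.3, -4.22]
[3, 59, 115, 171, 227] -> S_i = 3 + 56*i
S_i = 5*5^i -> [5, 25, 125, 625, 3125]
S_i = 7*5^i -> [7, 35, 175, 875, 4375]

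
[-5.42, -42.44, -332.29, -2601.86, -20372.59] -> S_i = -5.42*7.83^i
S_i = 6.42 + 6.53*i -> [6.42, 12.95, 19.48, 26.01, 32.54]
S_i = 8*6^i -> [8, 48, 288, 1728, 10368]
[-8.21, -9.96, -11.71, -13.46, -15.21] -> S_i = -8.21 + -1.75*i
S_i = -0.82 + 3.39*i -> [-0.82, 2.57, 5.96, 9.35, 12.74]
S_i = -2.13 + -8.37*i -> [-2.13, -10.5, -18.87, -27.24, -35.61]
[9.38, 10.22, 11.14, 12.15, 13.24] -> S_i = 9.38*1.09^i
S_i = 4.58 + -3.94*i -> [4.58, 0.64, -3.3, -7.24, -11.18]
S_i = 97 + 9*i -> [97, 106, 115, 124, 133]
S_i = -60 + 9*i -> [-60, -51, -42, -33, -24]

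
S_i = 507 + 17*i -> [507, 524, 541, 558, 575]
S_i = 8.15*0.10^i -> [8.15, 0.82, 0.08, 0.01, 0.0]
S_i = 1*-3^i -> [1, -3, 9, -27, 81]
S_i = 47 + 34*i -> [47, 81, 115, 149, 183]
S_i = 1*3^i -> [1, 3, 9, 27, 81]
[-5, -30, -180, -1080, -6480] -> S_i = -5*6^i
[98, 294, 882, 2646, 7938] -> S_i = 98*3^i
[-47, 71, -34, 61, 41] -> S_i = Random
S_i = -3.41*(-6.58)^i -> [-3.41, 22.44, -147.64, 971.48, -6392.31]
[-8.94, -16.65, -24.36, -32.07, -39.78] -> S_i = -8.94 + -7.71*i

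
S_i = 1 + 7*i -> [1, 8, 15, 22, 29]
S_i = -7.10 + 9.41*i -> [-7.1, 2.31, 11.72, 21.13, 30.54]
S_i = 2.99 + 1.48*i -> [2.99, 4.47, 5.95, 7.43, 8.91]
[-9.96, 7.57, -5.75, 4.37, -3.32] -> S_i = -9.96*(-0.76)^i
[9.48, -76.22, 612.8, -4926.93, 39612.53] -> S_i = 9.48*(-8.04)^i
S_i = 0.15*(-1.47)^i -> [0.15, -0.22, 0.32, -0.48, 0.7]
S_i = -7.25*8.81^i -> [-7.25, -63.87, -562.72, -4957.53, -43675.88]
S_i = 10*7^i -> [10, 70, 490, 3430, 24010]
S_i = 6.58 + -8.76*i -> [6.58, -2.18, -10.94, -19.7, -28.46]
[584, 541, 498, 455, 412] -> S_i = 584 + -43*i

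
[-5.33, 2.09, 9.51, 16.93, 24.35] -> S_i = -5.33 + 7.42*i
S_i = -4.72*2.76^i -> [-4.72, -13.03, -35.96, -99.24, -273.89]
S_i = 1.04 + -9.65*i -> [1.04, -8.61, -18.26, -27.91, -37.56]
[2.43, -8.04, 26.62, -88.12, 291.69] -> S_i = 2.43*(-3.31)^i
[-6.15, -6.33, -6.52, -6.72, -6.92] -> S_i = -6.15*1.03^i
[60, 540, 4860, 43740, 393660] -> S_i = 60*9^i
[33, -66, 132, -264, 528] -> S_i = 33*-2^i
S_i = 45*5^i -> [45, 225, 1125, 5625, 28125]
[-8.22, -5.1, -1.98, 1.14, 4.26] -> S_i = -8.22 + 3.12*i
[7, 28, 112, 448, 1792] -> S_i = 7*4^i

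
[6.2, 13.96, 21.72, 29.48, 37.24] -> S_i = 6.20 + 7.76*i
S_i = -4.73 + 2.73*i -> [-4.73, -2.0, 0.73, 3.46, 6.19]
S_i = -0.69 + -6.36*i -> [-0.69, -7.05, -13.41, -19.77, -26.13]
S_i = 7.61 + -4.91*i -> [7.61, 2.7, -2.21, -7.12, -12.03]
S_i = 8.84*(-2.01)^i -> [8.84, -17.77, 35.71, -71.79, 144.29]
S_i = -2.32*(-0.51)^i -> [-2.32, 1.18, -0.6, 0.31, -0.16]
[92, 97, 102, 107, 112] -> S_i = 92 + 5*i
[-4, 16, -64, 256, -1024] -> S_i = -4*-4^i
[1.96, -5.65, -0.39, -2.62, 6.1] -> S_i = Random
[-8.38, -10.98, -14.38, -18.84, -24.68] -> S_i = -8.38*1.31^i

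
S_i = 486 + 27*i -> [486, 513, 540, 567, 594]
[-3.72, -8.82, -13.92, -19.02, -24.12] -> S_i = -3.72 + -5.10*i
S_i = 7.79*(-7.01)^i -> [7.79, -54.61, 382.8, -2683.44, 18810.9]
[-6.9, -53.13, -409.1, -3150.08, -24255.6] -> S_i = -6.90*7.70^i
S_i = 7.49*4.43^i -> [7.49, 33.18, 146.99, 651.17, 2884.67]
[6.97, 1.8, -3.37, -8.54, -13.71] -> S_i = 6.97 + -5.17*i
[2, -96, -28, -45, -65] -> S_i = Random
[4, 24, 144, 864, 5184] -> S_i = 4*6^i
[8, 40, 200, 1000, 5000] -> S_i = 8*5^i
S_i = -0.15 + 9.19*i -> [-0.15, 9.04, 18.23, 27.42, 36.61]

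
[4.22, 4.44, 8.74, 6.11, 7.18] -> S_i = Random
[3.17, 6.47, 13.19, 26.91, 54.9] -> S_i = 3.17*2.04^i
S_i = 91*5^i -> [91, 455, 2275, 11375, 56875]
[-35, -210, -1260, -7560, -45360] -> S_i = -35*6^i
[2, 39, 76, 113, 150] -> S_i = 2 + 37*i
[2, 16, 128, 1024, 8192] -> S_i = 2*8^i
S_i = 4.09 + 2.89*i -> [4.09, 6.98, 9.87, 12.76, 15.65]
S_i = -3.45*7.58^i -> [-3.45, -26.15, -198.22, -1502.54, -11389.27]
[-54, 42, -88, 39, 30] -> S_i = Random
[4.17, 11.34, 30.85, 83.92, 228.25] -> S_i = 4.17*2.72^i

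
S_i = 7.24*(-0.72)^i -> [7.24, -5.21, 3.75, -2.7, 1.95]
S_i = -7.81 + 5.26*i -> [-7.81, -2.55, 2.71, 7.97, 13.23]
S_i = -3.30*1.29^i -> [-3.3, -4.26, -5.49, -7.08, -9.14]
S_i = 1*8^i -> [1, 8, 64, 512, 4096]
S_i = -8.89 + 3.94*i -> [-8.89, -4.95, -1.01, 2.93, 6.87]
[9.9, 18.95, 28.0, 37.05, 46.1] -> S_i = 9.90 + 9.05*i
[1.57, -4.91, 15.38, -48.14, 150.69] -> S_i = 1.57*(-3.13)^i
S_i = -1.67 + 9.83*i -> [-1.67, 8.16, 17.99, 27.82, 37.65]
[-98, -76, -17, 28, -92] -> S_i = Random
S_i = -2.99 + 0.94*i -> [-2.99, -2.05, -1.11, -0.17, 0.77]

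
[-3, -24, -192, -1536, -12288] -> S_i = -3*8^i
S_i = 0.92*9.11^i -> [0.92, 8.38, 76.35, 695.57, 6336.67]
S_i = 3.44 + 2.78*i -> [3.44, 6.22, 9.0, 11.78, 14.56]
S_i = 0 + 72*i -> [0, 72, 144, 216, 288]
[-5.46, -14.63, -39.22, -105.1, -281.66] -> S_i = -5.46*2.68^i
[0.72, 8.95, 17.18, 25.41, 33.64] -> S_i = 0.72 + 8.23*i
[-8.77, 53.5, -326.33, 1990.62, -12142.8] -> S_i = -8.77*(-6.10)^i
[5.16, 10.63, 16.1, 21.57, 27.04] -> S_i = 5.16 + 5.47*i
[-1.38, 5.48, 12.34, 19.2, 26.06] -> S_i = -1.38 + 6.86*i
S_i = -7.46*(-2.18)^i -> [-7.46, 16.26, -35.45, 77.29, -168.49]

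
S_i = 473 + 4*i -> [473, 477, 481, 485, 489]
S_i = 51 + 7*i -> [51, 58, 65, 72, 79]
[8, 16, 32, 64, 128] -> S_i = 8*2^i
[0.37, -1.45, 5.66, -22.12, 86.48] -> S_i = 0.37*(-3.91)^i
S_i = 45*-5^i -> [45, -225, 1125, -5625, 28125]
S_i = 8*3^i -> [8, 24, 72, 216, 648]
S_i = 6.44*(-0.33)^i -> [6.44, -2.13, 0.7, -0.23, 0.08]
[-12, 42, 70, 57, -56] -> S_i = Random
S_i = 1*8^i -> [1, 8, 64, 512, 4096]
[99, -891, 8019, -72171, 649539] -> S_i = 99*-9^i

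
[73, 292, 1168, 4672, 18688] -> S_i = 73*4^i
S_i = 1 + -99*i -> [1, -98, -197, -296, -395]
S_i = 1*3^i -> [1, 3, 9, 27, 81]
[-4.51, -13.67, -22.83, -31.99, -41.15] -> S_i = -4.51 + -9.16*i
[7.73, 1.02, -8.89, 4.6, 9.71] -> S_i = Random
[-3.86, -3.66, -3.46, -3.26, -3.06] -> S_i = -3.86 + 0.20*i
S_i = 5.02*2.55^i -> [5.02, 12.8, 32.64, 83.24, 212.26]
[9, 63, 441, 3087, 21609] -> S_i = 9*7^i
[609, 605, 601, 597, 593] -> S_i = 609 + -4*i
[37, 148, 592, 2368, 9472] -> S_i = 37*4^i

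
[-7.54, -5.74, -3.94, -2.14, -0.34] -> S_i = -7.54 + 1.80*i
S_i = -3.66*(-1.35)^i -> [-3.66, 4.94, -6.67, 9.0, -12.16]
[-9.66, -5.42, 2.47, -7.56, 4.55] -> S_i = Random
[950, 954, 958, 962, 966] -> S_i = 950 + 4*i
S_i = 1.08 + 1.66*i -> [1.08, 2.74, 4.4, 6.06, 7.72]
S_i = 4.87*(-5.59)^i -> [4.87, -27.22, 152.18, -850.68, 4755.28]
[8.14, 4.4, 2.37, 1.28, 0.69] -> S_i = 8.14*0.54^i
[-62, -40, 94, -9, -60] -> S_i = Random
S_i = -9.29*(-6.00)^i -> [-9.29, 55.74, -334.44, 2006.64, -12039.84]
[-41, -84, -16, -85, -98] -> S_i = Random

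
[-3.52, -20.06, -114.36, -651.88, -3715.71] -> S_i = -3.52*5.70^i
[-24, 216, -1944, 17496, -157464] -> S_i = -24*-9^i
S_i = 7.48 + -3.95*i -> [7.48, 3.53, -0.42, -4.37, -8.32]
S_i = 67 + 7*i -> [67, 74, 81, 88, 95]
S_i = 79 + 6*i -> [79, 85, 91, 97, 103]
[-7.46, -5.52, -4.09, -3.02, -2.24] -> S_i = -7.46*0.74^i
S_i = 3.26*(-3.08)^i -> [3.26, -10.04, 30.93, -95.25, 293.37]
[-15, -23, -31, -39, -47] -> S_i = -15 + -8*i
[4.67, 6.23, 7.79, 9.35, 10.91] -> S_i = 4.67 + 1.56*i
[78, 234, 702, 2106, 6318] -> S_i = 78*3^i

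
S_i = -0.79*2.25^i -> [-0.79, -1.78, -4.0, -9.0, -20.25]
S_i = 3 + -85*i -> [3, -82, -167, -252, -337]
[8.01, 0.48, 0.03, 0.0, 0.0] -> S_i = 8.01*0.06^i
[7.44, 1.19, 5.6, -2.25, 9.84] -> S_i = Random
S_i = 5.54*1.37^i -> [5.54, 7.59, 10.4, 14.25, 19.52]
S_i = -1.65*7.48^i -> [-1.65, -12.34, -92.32, -690.54, -5165.24]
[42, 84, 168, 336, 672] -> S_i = 42*2^i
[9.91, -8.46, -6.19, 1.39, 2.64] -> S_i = Random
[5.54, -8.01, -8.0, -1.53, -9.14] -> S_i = Random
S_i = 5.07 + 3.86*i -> [5.07, 8.93, 12.79, 16.65, 20.51]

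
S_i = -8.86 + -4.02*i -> [-8.86, -12.88, -16.9, -20.92, -24.94]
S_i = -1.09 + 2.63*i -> [-1.09, 1.54, 4.17, 6.8, 9.43]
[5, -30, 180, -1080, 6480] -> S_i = 5*-6^i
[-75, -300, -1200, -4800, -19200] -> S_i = -75*4^i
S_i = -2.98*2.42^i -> [-2.98, -7.21, -17.45, -42.23, -102.21]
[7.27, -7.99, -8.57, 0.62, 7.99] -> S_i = Random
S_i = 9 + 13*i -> [9, 22, 35, 48, 61]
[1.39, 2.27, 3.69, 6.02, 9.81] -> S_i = 1.39*1.63^i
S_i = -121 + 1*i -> [-121, -120, -119, -118, -117]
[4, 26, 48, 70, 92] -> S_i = 4 + 22*i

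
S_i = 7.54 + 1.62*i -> [7.54, 9.16, 10.78, 12.4, 14.02]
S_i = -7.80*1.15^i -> [-7.8, -8.97, -10.32, -11.86, -13.64]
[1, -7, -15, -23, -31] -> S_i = 1 + -8*i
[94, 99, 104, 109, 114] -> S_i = 94 + 5*i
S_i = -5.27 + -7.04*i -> [-5.27, -12.31, -19.35, -26.39, -33.43]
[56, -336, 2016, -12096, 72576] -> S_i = 56*-6^i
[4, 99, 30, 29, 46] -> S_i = Random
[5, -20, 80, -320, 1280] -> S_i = 5*-4^i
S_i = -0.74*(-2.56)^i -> [-0.74, 1.89, -4.85, 12.42, -31.78]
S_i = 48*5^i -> [48, 240, 1200, 6000, 30000]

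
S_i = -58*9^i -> [-58, -522, -4698, -42282, -380538]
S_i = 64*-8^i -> [64, -512, 4096, -32768, 262144]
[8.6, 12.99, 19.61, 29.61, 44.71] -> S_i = 8.60*1.51^i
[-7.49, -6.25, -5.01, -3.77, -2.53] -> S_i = -7.49 + 1.24*i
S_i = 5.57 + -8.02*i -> [5.57, -2.45, -10.47, -18.49, -26.51]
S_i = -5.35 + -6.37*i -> [-5.35, -11.72, -18.09, -24.46, -30.83]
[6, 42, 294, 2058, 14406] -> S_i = 6*7^i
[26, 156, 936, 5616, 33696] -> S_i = 26*6^i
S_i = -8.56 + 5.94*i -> [-8.56, -2.62, 3.32, 9.26, 15.2]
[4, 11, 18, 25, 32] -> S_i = 4 + 7*i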